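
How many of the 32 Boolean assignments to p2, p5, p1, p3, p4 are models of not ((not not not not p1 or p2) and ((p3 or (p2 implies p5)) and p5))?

20

Initial set: {T not ((not not not not p1 or p2) and ((p3 or (p2 implies p5)) and p5))}.
T not ((not not not not p1 or p2) and ((p3 or (p2 implies p5)) and p5)): β-rule — branch into F (not not not not p1 or p2)  //  F ((p3 or (p2 implies p5)) and p5).
  branch 1 (add F (not not not not p1 or p2)):
    F (not not not not p1 or p2): α-rule — add F not not not not p1, F p2.
    F not not not not p1: drop double negation, giving F not not p1.
    F not not p1: drop double negation, giving F p1.
    ○ open, literals {p1=F, p2=F}.
  branch 2 (add F ((p3 or (p2 implies p5)) and p5)):
    F ((p3 or (p2 implies p5)) and p5): β-rule — branch into F (p3 or (p2 implies p5))  //  F p5.
      branch 2.1 (add F (p3 or (p2 implies p5))):
        F (p3 or (p2 implies p5)): α-rule — add F p3, F (p2 implies p5).
        F (p2 implies p5): α-rule — add T p2, F p5.
        ○ open, literals {p2=T, p3=F, p5=F}.
      branch 2.2 (add F p5):
        ○ open, literals {p5=F}.
0 branches closed, 3 open.
Each open branch fixes some atoms; the unmentioned ones are free. Counting distinct full assignments: branch {p1=F, p2=F} (p5, p3, p4) contributes 8 new; branch {p2=T, p3=F, p5=F} (p1, p4) contributes 4 new; branch {p5=F} (p2, p1, p3, p4) contributes 8 new. Total: 20.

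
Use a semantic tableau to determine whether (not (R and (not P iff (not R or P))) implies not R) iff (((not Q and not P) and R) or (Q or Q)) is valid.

Not valid

Assume the negation and expand:
Initial set: {not ((not (R and (not P iff (not R or P))) implies not R) iff (((not Q and not P) and R) or (Q or Q)))}.
not ((not (R and (not P iff (not R or P))) implies not R) iff (((not Q and not P) and R) or (Q or Q))): β-rule — branch into (not (R and (not P iff (not R or P))) implies not R), not (((not Q and not P) and R) or (Q or Q))  //  not (not (R and (not P iff (not R or P))) implies not R), (((not Q and not P) and R) or (Q or Q)).
  branch 1 (add (not (R and (not P iff (not R or P))) implies not R), not (((not Q and not P) and R) or (Q or Q))):
    not (((not Q and not P) and R) or (Q or Q)): α-rule — add not ((not Q and not P) and R), not (Q or Q).
    not (Q or Q): α-rule — add not Q, not Q.
    (not (R and (not P iff (not R or P))) implies not R): β-rule — branch into not not (R and (not P iff (not R or P)))  //  not R.
      branch 1.1 (add not not (R and (not P iff (not R or P)))):
        not not (R and (not P iff (not R or P))): α-rule — add R, (not P iff (not R or P)).
        not ((not Q and not P) and R): β-rule — branch into not (not Q and not P)  //  not R.
          branch 1.1.1 (add not (not Q and not P)):
            (not P iff (not R or P)): β-rule — branch into not P, (not R or P)  //  not not P, not (not R or P).
              branch 1.1.1.1 (add not P, (not R or P)):
                not (not Q and not P): β-rule — branch into not not Q  //  not not P.
                  branch 1.1.1.1.1 (add not not Q):
                    × closes — contains both Q and not Q.
                  branch 1.1.1.1.2 (add not not P):
                    × closes — contains both P and not P.
              branch 1.1.1.2 (add not not P, not (not R or P)):
                not (not R or P): α-rule — add not not R, not P.
                × closes — contains both P and not P.
          branch 1.1.2 (add not R):
            × closes — contains both R and not R.
      branch 1.2 (add not R):
        not ((not Q and not P) and R): β-rule — branch into not (not Q and not P)  //  not R.
          branch 1.2.1 (add not (not Q and not P)):
            not (not Q and not P): β-rule — branch into not not Q  //  not not P.
              branch 1.2.1.1 (add not not Q):
                × closes — contains both Q and not Q.
              branch 1.2.1.2 (add not not P):
                ○ open, literals {P=T, Q=F, R=F}.
          branch 1.2.2 (add not R):
            ○ open, literals {Q=F, R=F}.
  branch 2 (add not (not (R and (not P iff (not R or P))) implies not R), (((not Q and not P) and R) or (Q or Q))):
    not (not (R and (not P iff (not R or P))) implies not R): α-rule — add not (R and (not P iff (not R or P))), not not R.
    (((not Q and not P) and R) or (Q or Q)): β-rule — branch into ((not Q and not P) and R)  //  (Q or Q).
      branch 2.1 (add ((not Q and not P) and R)):
        ((not Q and not P) and R): α-rule — add (not Q and not P), R.
        (not Q and not P): α-rule — add not Q, not P.
        not (R and (not P iff (not R or P))): β-rule — branch into not R  //  not (not P iff (not R or P)).
          branch 2.1.1 (add not R):
            × closes — contains both R and not R.
          branch 2.1.2 (add not (not P iff (not R or P))):
            not (not P iff (not R or P)): β-rule — branch into not P, not (not R or P)  //  not not P, (not R or P).
              branch 2.1.2.1 (add not P, not (not R or P)):
                not (not R or P): α-rule — add not not R, not P.
                ○ open, literals {P=F, Q=F, R=T}.
              branch 2.1.2.2 (add not not P, (not R or P)):
                × closes — contains both P and not P.
      branch 2.2 (add (Q or Q)):
        not (R and (not P iff (not R or P))): β-rule — branch into not R  //  not (not P iff (not R or P)).
          branch 2.2.1 (add not R):
            × closes — contains both R and not R.
          branch 2.2.2 (add not (not P iff (not R or P))):
            (Q or Q): β-rule — branch into Q  //  Q.
              branch 2.2.2.1 (add Q):
                not (not P iff (not R or P)): β-rule — branch into not P, not (not R or P)  //  not not P, (not R or P).
                  branch 2.2.2.1.1 (add not P, not (not R or P)):
                    not (not R or P): α-rule — add not not R, not P.
                    ○ open, literals {P=F, Q=T, R=T}.
                  branch 2.2.2.1.2 (add not not P, (not R or P)):
                    (not R or P): β-rule — branch into not R  //  P.
                      branch 2.2.2.1.2.1 (add not R):
                        × closes — contains both R and not R.
                      branch 2.2.2.1.2.2 (add P):
                        ○ open, literals {P=T, Q=T, R=T}.
              branch 2.2.2.2 (add Q):
                not (not P iff (not R or P)): β-rule — branch into not P, not (not R or P)  //  not not P, (not R or P).
                  branch 2.2.2.2.1 (add not P, not (not R or P)):
                    not (not R or P): α-rule — add not not R, not P.
                    ○ open, literals {P=F, Q=T, R=T}.
                  branch 2.2.2.2.2 (add not not P, (not R or P)):
                    (not R or P): β-rule — branch into not R  //  P.
                      branch 2.2.2.2.2.1 (add not R):
                        × closes — contains both R and not R.
                      branch 2.2.2.2.2.2 (add P):
                        ○ open, literals {P=T, Q=T, R=T}.
10 branches closed, 7 open.
An open branch gives a countermodel: P=T, Q=F, R=F (unmentioned atoms arbitrary); under it the original formula is false.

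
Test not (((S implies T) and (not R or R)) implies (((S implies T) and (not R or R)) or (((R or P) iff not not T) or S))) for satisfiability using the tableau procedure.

Initial set: {not (((S implies T) and (not R or R)) implies (((S implies T) and (not R or R)) or (((R or P) iff not not T) or S)))}.
not (((S implies T) and (not R or R)) implies (((S implies T) and (not R or R)) or (((R or P) iff not not T) or S))): α-rule — add ((S implies T) and (not R or R)), not (((S implies T) and (not R or R)) or (((R or P) iff not not T) or S)).
((S implies T) and (not R or R)): α-rule — add (S implies T), (not R or R).
not (((S implies T) and (not R or R)) or (((R or P) iff not not T) or S)): α-rule — add not ((S implies T) and (not R or R)), not (((R or P) iff not not T) or S).
not (((R or P) iff not not T) or S): α-rule — add not ((R or P) iff not not T), not S.
(S implies T): β-rule — branch into not S  //  T.
  branch 1 (add not S):
    (not R or R): β-rule — branch into not R  //  R.
      branch 1.1 (add not R):
        not ((S implies T) and (not R or R)): β-rule — branch into not (S implies T)  //  not (not R or R).
          branch 1.1.1 (add not (S implies T)):
            not (S implies T): α-rule — add S, not T.
            × closes — contains both S and not S.
          branch 1.1.2 (add not (not R or R)):
            not (not R or R): α-rule — add not not R, not R.
            × closes — contains both R and not R.
      branch 1.2 (add R):
        not ((S implies T) and (not R or R)): β-rule — branch into not (S implies T)  //  not (not R or R).
          branch 1.2.1 (add not (S implies T)):
            not (S implies T): α-rule — add S, not T.
            × closes — contains both S and not S.
          branch 1.2.2 (add not (not R or R)):
            not (not R or R): α-rule — add not not R, not R.
            × closes — contains both R and not R.
  branch 2 (add T):
    (not R or R): β-rule — branch into not R  //  R.
      branch 2.1 (add not R):
        not ((S implies T) and (not R or R)): β-rule — branch into not (S implies T)  //  not (not R or R).
          branch 2.1.1 (add not (S implies T)):
            not (S implies T): α-rule — add S, not T.
            × closes — contains both S and not S.
          branch 2.1.2 (add not (not R or R)):
            not (not R or R): α-rule — add not not R, not R.
            × closes — contains both R and not R.
      branch 2.2 (add R):
        not ((S implies T) and (not R or R)): β-rule — branch into not (S implies T)  //  not (not R or R).
          branch 2.2.1 (add not (S implies T)):
            not (S implies T): α-rule — add S, not T.
            × closes — contains both S and not S.
          branch 2.2.2 (add not (not R or R)):
            not (not R or R): α-rule — add not not R, not R.
            × closes — contains both R and not R.
All 8 branches close.
Every branch closed; the formula is unsatisfiable.

Unsatisfiable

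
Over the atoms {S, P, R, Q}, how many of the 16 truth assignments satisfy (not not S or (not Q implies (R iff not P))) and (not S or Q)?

Initial set: {((not not S or (not Q implies (R iff not P))) and (not S or Q))}.
((not not S or (not Q implies (R iff not P))) and (not S or Q)): α-rule — add (not not S or (not Q implies (R iff not P))), (not S or Q).
(not not S or (not Q implies (R iff not P))): β-rule — branch into not not S  //  (not Q implies (R iff not P)).
  branch 1 (add not not S):
    not not S: drop double negation, giving S.
    (not S or Q): β-rule — branch into not S  //  Q.
      branch 1.1 (add not S):
        × closes — contains both S and not S.
      branch 1.2 (add Q):
        ○ open, literals {Q=1, S=1}.
  branch 2 (add (not Q implies (R iff not P))):
    (not S or Q): β-rule — branch into not S  //  Q.
      branch 2.1 (add not S):
        (not Q implies (R iff not P)): β-rule — branch into not not Q  //  (R iff not P).
          branch 2.1.1 (add not not Q):
            ○ open, literals {Q=1, S=0}.
          branch 2.1.2 (add (R iff not P)):
            (R iff not P): β-rule — branch into R, not P  //  not R, not not P.
              branch 2.1.2.1 (add R, not P):
                ○ open, literals {P=0, R=1, S=0}.
              branch 2.1.2.2 (add not R, not not P):
                ○ open, literals {P=1, R=0, S=0}.
      branch 2.2 (add Q):
        (not Q implies (R iff not P)): β-rule — branch into not not Q  //  (R iff not P).
          branch 2.2.1 (add not not Q):
            ○ open, literals {Q=1}.
          branch 2.2.2 (add (R iff not P)):
            (R iff not P): β-rule — branch into R, not P  //  not R, not not P.
              branch 2.2.2.1 (add R, not P):
                ○ open, literals {P=0, Q=1, R=1}.
              branch 2.2.2.2 (add not R, not not P):
                ○ open, literals {P=1, Q=1, R=0}.
1 branch closed, 7 open.
Each open branch fixes some atoms; the unmentioned ones are free. Counting distinct full assignments: branch {Q=1, S=1} (P, R) contributes 4 new; branch {Q=1, S=0} (P, R) contributes 4 new; branch {P=0, R=1, S=0} (Q) contributes 1 new; branch {P=1, R=0, S=0} (Q) contributes 1 new; branch {Q=1} (S, P, R) contributes 0 new; branch {P=0, Q=1, R=1} (S) contributes 0 new; branch {P=1, Q=1, R=0} (S) contributes 0 new. Total: 10.

10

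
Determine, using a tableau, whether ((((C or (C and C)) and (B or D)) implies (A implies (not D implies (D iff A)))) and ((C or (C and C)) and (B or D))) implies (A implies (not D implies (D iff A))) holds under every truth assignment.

Valid

Assume the negation and expand:
Initial set: {not (((((C or (C and C)) and (B or D)) implies (A implies (not D implies (D iff A)))) and ((C or (C and C)) and (B or D))) implies (A implies (not D implies (D iff A))))}.
not (((((C or (C and C)) and (B or D)) implies (A implies (not D implies (D iff A)))) and ((C or (C and C)) and (B or D))) implies (A implies (not D implies (D iff A)))): α-rule — add ((((C or (C and C)) and (B or D)) implies (A implies (not D implies (D iff A)))) and ((C or (C and C)) and (B or D))), not (A implies (not D implies (D iff A))).
((((C or (C and C)) and (B or D)) implies (A implies (not D implies (D iff A)))) and ((C or (C and C)) and (B or D))): α-rule — add (((C or (C and C)) and (B or D)) implies (A implies (not D implies (D iff A)))), ((C or (C and C)) and (B or D)).
not (A implies (not D implies (D iff A))): α-rule — add A, not (not D implies (D iff A)).
((C or (C and C)) and (B or D)): α-rule — add (C or (C and C)), (B or D).
not (not D implies (D iff A)): α-rule — add not D, not (D iff A).
(((C or (C and C)) and (B or D)) implies (A implies (not D implies (D iff A)))): β-rule — branch into not ((C or (C and C)) and (B or D))  //  (A implies (not D implies (D iff A))).
  branch 1 (add not ((C or (C and C)) and (B or D))):
    (C or (C and C)): β-rule — branch into C  //  (C and C).
      branch 1.1 (add C):
        (B or D): β-rule — branch into B  //  D.
          branch 1.1.1 (add B):
            not (D iff A): β-rule — branch into D, not A  //  not D, A.
              branch 1.1.1.1 (add D, not A):
                × closes — contains both D and not D.
              branch 1.1.1.2 (add not D, A):
                not ((C or (C and C)) and (B or D)): β-rule — branch into not (C or (C and C))  //  not (B or D).
                  branch 1.1.1.2.1 (add not (C or (C and C))):
                    not (C or (C and C)): α-rule — add not C, not (C and C).
                    × closes — contains both C and not C.
                  branch 1.1.1.2.2 (add not (B or D)):
                    not (B or D): α-rule — add not B, not D.
                    × closes — contains both B and not B.
          branch 1.1.2 (add D):
            × closes — contains both D and not D.
      branch 1.2 (add (C and C)):
        (C and C): α-rule — add C, C.
        (B or D): β-rule — branch into B  //  D.
          branch 1.2.1 (add B):
            not (D iff A): β-rule — branch into D, not A  //  not D, A.
              branch 1.2.1.1 (add D, not A):
                × closes — contains both D and not D.
              branch 1.2.1.2 (add not D, A):
                not ((C or (C and C)) and (B or D)): β-rule — branch into not (C or (C and C))  //  not (B or D).
                  branch 1.2.1.2.1 (add not (C or (C and C))):
                    not (C or (C and C)): α-rule — add not C, not (C and C).
                    × closes — contains both C and not C.
                  branch 1.2.1.2.2 (add not (B or D)):
                    not (B or D): α-rule — add not B, not D.
                    × closes — contains both B and not B.
          branch 1.2.2 (add D):
            × closes — contains both D and not D.
  branch 2 (add (A implies (not D implies (D iff A)))):
    (C or (C and C)): β-rule — branch into C  //  (C and C).
      branch 2.1 (add C):
        (B or D): β-rule — branch into B  //  D.
          branch 2.1.1 (add B):
            not (D iff A): β-rule — branch into D, not A  //  not D, A.
              branch 2.1.1.1 (add D, not A):
                × closes — contains both D and not D.
              branch 2.1.1.2 (add not D, A):
                (A implies (not D implies (D iff A))): β-rule — branch into not A  //  (not D implies (D iff A)).
                  branch 2.1.1.2.1 (add not A):
                    × closes — contains both A and not A.
                  branch 2.1.1.2.2 (add (not D implies (D iff A))):
                    (not D implies (D iff A)): β-rule — branch into not not D  //  (D iff A).
                      branch 2.1.1.2.2.1 (add not not D):
                        × closes — contains both D and not D.
                      branch 2.1.1.2.2.2 (add (D iff A)):
                        (D iff A): β-rule — branch into D, A  //  not D, not A.
                          branch 2.1.1.2.2.2.1 (add D, A):
                            × closes — contains both D and not D.
                          branch 2.1.1.2.2.2.2 (add not D, not A):
                            × closes — contains both A and not A.
          branch 2.1.2 (add D):
            × closes — contains both D and not D.
      branch 2.2 (add (C and C)):
        (C and C): α-rule — add C, C.
        (B or D): β-rule — branch into B  //  D.
          branch 2.2.1 (add B):
            not (D iff A): β-rule — branch into D, not A  //  not D, A.
              branch 2.2.1.1 (add D, not A):
                × closes — contains both D and not D.
              branch 2.2.1.2 (add not D, A):
                (A implies (not D implies (D iff A))): β-rule — branch into not A  //  (not D implies (D iff A)).
                  branch 2.2.1.2.1 (add not A):
                    × closes — contains both A and not A.
                  branch 2.2.1.2.2 (add (not D implies (D iff A))):
                    (not D implies (D iff A)): β-rule — branch into not not D  //  (D iff A).
                      branch 2.2.1.2.2.1 (add not not D):
                        × closes — contains both D and not D.
                      branch 2.2.1.2.2.2 (add (D iff A)):
                        (D iff A): β-rule — branch into D, A  //  not D, not A.
                          branch 2.2.1.2.2.2.1 (add D, A):
                            × closes — contains both D and not D.
                          branch 2.2.1.2.2.2.2 (add not D, not A):
                            × closes — contains both A and not A.
          branch 2.2.2 (add D):
            × closes — contains both D and not D.
All 20 branches close.
Every branch closed, so the negation is unsatisfiable and the formula is valid.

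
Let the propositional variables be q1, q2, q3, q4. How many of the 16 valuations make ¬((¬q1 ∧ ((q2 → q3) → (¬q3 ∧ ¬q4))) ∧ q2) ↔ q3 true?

10

Initial set: {(¬((¬q1 ∧ ((q2 → q3) → (¬q3 ∧ ¬q4))) ∧ q2) ↔ q3)}.
(¬((¬q1 ∧ ((q2 → q3) → (¬q3 ∧ ¬q4))) ∧ q2) ↔ q3): β-rule — branch into ¬((¬q1 ∧ ((q2 → q3) → (¬q3 ∧ ¬q4))) ∧ q2), q3  //  ¬¬((¬q1 ∧ ((q2 → q3) → (¬q3 ∧ ¬q4))) ∧ q2), ¬q3.
  branch 1 (add ¬((¬q1 ∧ ((q2 → q3) → (¬q3 ∧ ¬q4))) ∧ q2), q3):
    ¬((¬q1 ∧ ((q2 → q3) → (¬q3 ∧ ¬q4))) ∧ q2): β-rule — branch into ¬(¬q1 ∧ ((q2 → q3) → (¬q3 ∧ ¬q4)))  //  ¬q2.
      branch 1.1 (add ¬(¬q1 ∧ ((q2 → q3) → (¬q3 ∧ ¬q4)))):
        ¬(¬q1 ∧ ((q2 → q3) → (¬q3 ∧ ¬q4))): β-rule — branch into ¬¬q1  //  ¬((q2 → q3) → (¬q3 ∧ ¬q4)).
          branch 1.1.1 (add ¬¬q1):
            ○ open, literals {q1=1, q3=1}.
          branch 1.1.2 (add ¬((q2 → q3) → (¬q3 ∧ ¬q4))):
            ¬((q2 → q3) → (¬q3 ∧ ¬q4)): α-rule — add (q2 → q3), ¬(¬q3 ∧ ¬q4).
            (q2 → q3): β-rule — branch into ¬q2  //  q3.
              branch 1.1.2.1 (add ¬q2):
                ¬(¬q3 ∧ ¬q4): β-rule — branch into ¬¬q3  //  ¬¬q4.
                  branch 1.1.2.1.1 (add ¬¬q3):
                    ○ open, literals {q2=0, q3=1}.
                  branch 1.1.2.1.2 (add ¬¬q4):
                    ○ open, literals {q2=0, q3=1, q4=1}.
              branch 1.1.2.2 (add q3):
                ¬(¬q3 ∧ ¬q4): β-rule — branch into ¬¬q3  //  ¬¬q4.
                  branch 1.1.2.2.1 (add ¬¬q3):
                    ○ open, literals {q3=1}.
                  branch 1.1.2.2.2 (add ¬¬q4):
                    ○ open, literals {q3=1, q4=1}.
      branch 1.2 (add ¬q2):
        ○ open, literals {q2=0, q3=1}.
  branch 2 (add ¬¬((¬q1 ∧ ((q2 → q3) → (¬q3 ∧ ¬q4))) ∧ q2), ¬q3):
    ¬¬((¬q1 ∧ ((q2 → q3) → (¬q3 ∧ ¬q4))) ∧ q2): α-rule — add (¬q1 ∧ ((q2 → q3) → (¬q3 ∧ ¬q4))), q2.
    (¬q1 ∧ ((q2 → q3) → (¬q3 ∧ ¬q4))): α-rule — add ¬q1, ((q2 → q3) → (¬q3 ∧ ¬q4)).
    ((q2 → q3) → (¬q3 ∧ ¬q4)): β-rule — branch into ¬(q2 → q3)  //  (¬q3 ∧ ¬q4).
      branch 2.1 (add ¬(q2 → q3)):
        ¬(q2 → q3): α-rule — add q2, ¬q3.
        ○ open, literals {q1=0, q2=1, q3=0}.
      branch 2.2 (add (¬q3 ∧ ¬q4)):
        (¬q3 ∧ ¬q4): α-rule — add ¬q3, ¬q4.
        ○ open, literals {q1=0, q2=1, q3=0, q4=0}.
0 branches closed, 8 open.
Each open branch fixes some atoms; the unmentioned ones are free. Counting distinct full assignments: branch {q1=1, q3=1} (q2, q4) contributes 4 new; branch {q2=0, q3=1} (q1, q4) contributes 2 new; branch {q2=0, q3=1, q4=1} (q1) contributes 0 new; branch {q3=1} (q1, q2, q4) contributes 2 new; branch {q3=1, q4=1} (q1, q2) contributes 0 new; branch {q2=0, q3=1} (q1, q4) contributes 0 new; branch {q1=0, q2=1, q3=0} (q4) contributes 2 new; branch {q1=0, q2=1, q3=0, q4=0} (none free) contributes 0 new. Total: 10.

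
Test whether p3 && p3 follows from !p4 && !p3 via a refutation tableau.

No

Initial set: {T (!p4 && !p3); F (p3 && p3)}.
T (!p4 && !p3): α-rule — add T !p4, T !p3.
F (p3 && p3): β-rule — branch into F p3  //  F p3.
  branch 1 (add F p3):
    ○ open, literals {p3=F, p4=F}.
  branch 2 (add F p3):
    ○ open, literals {p3=F, p4=F}.
0 branches closed, 2 open.
An open branch gives a countermodel: p3=F, p4=F (unmentioned atoms arbitrary); the premises hold there but the conclusion fails.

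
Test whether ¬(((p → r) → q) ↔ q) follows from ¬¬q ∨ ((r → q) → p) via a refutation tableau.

No

Initial set: {T (¬¬q ∨ ((r → q) → p)); F ¬(((p → r) → q) ↔ q)}.
T (¬¬q ∨ ((r → q) → p)): β-rule — branch into T ¬¬q  //  T ((r → q) → p).
  branch 1 (add T ¬¬q):
    T ¬¬q: drop double negation, giving T q.
    F ¬(((p → r) → q) ↔ q): β-rule — branch into T ((p → r) → q), T q  //  F ((p → r) → q), F q.
      branch 1.1 (add T ((p → r) → q), T q):
        T ((p → r) → q): β-rule — branch into F (p → r)  //  T q.
          branch 1.1.1 (add F (p → r)):
            F (p → r): α-rule — add T p, F r.
            ○ open, literals {p=T, q=T, r=F}.
          branch 1.1.2 (add T q):
            ○ open, literals {q=T}.
      branch 1.2 (add F ((p → r) → q), F q):
        × closes — contains both q and ¬q.
  branch 2 (add T ((r → q) → p)):
    F ¬(((p → r) → q) ↔ q): β-rule — branch into T ((p → r) → q), T q  //  F ((p → r) → q), F q.
      branch 2.1 (add T ((p → r) → q), T q):
        T ((r → q) → p): β-rule — branch into F (r → q)  //  T p.
          branch 2.1.1 (add F (r → q)):
            F (r → q): α-rule — add T r, F q.
            × closes — contains both q and ¬q.
          branch 2.1.2 (add T p):
            T ((p → r) → q): β-rule — branch into F (p → r)  //  T q.
              branch 2.1.2.1 (add F (p → r)):
                F (p → r): α-rule — add T p, F r.
                ○ open, literals {p=T, q=T, r=F}.
              branch 2.1.2.2 (add T q):
                ○ open, literals {p=T, q=T}.
      branch 2.2 (add F ((p → r) → q), F q):
        F ((p → r) → q): α-rule — add T (p → r), F q.
        T ((r → q) → p): β-rule — branch into F (r → q)  //  T p.
          branch 2.2.1 (add F (r → q)):
            F (r → q): α-rule — add T r, F q.
            T (p → r): β-rule — branch into F p  //  T r.
              branch 2.2.1.1 (add F p):
                ○ open, literals {p=F, q=F, r=T}.
              branch 2.2.1.2 (add T r):
                ○ open, literals {q=F, r=T}.
          branch 2.2.2 (add T p):
            T (p → r): β-rule — branch into F p  //  T r.
              branch 2.2.2.1 (add F p):
                × closes — contains both p and ¬p.
              branch 2.2.2.2 (add T r):
                ○ open, literals {p=T, q=F, r=T}.
3 branches closed, 7 open.
An open branch gives a countermodel: p=T, q=T, r=F (unmentioned atoms arbitrary); the premises hold there but the conclusion fails.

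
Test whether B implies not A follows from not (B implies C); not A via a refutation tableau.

Yes

Initial set: {not (B implies C); not A; not (B implies not A)}.
not (B implies C): α-rule — add B, not C.
not (B implies not A): α-rule — add B, not not A.
× closes — contains both A and not A.
All 1 branch closes.
Every branch closed, so the premises entail the conclusion.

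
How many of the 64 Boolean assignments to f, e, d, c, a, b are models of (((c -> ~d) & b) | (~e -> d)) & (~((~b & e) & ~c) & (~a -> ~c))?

34

Initial set: {((((c -> ~d) & b) | (~e -> d)) & (~((~b & e) & ~c) & (~a -> ~c)))}.
((((c -> ~d) & b) | (~e -> d)) & (~((~b & e) & ~c) & (~a -> ~c))): α-rule — add (((c -> ~d) & b) | (~e -> d)), (~((~b & e) & ~c) & (~a -> ~c)).
(~((~b & e) & ~c) & (~a -> ~c)): α-rule — add ~((~b & e) & ~c), (~a -> ~c).
(((c -> ~d) & b) | (~e -> d)): β-rule — branch into ((c -> ~d) & b)  //  (~e -> d).
  branch 1 (add ((c -> ~d) & b)):
    ((c -> ~d) & b): α-rule — add (c -> ~d), b.
    ~((~b & e) & ~c): β-rule — branch into ~(~b & e)  //  ~~c.
      branch 1.1 (add ~(~b & e)):
        (~a -> ~c): β-rule — branch into ~~a  //  ~c.
          branch 1.1.1 (add ~~a):
            (c -> ~d): β-rule — branch into ~c  //  ~d.
              branch 1.1.1.1 (add ~c):
                ~(~b & e): β-rule — branch into ~~b  //  ~e.
                  branch 1.1.1.1.1 (add ~~b):
                    ○ open, literals {a=true, b=true, c=false}.
                  branch 1.1.1.1.2 (add ~e):
                    ○ open, literals {a=true, b=true, c=false, e=false}.
              branch 1.1.1.2 (add ~d):
                ~(~b & e): β-rule — branch into ~~b  //  ~e.
                  branch 1.1.1.2.1 (add ~~b):
                    ○ open, literals {a=true, b=true, d=false}.
                  branch 1.1.1.2.2 (add ~e):
                    ○ open, literals {a=true, b=true, d=false, e=false}.
          branch 1.1.2 (add ~c):
            (c -> ~d): β-rule — branch into ~c  //  ~d.
              branch 1.1.2.1 (add ~c):
                ~(~b & e): β-rule — branch into ~~b  //  ~e.
                  branch 1.1.2.1.1 (add ~~b):
                    ○ open, literals {b=true, c=false}.
                  branch 1.1.2.1.2 (add ~e):
                    ○ open, literals {b=true, c=false, e=false}.
              branch 1.1.2.2 (add ~d):
                ~(~b & e): β-rule — branch into ~~b  //  ~e.
                  branch 1.1.2.2.1 (add ~~b):
                    ○ open, literals {b=true, c=false, d=false}.
                  branch 1.1.2.2.2 (add ~e):
                    ○ open, literals {b=true, c=false, d=false, e=false}.
      branch 1.2 (add ~~c):
        (~a -> ~c): β-rule — branch into ~~a  //  ~c.
          branch 1.2.1 (add ~~a):
            (c -> ~d): β-rule — branch into ~c  //  ~d.
              branch 1.2.1.1 (add ~c):
                × closes — contains both c and ~c.
              branch 1.2.1.2 (add ~d):
                ○ open, literals {a=true, b=true, c=true, d=false}.
          branch 1.2.2 (add ~c):
            × closes — contains both c and ~c.
  branch 2 (add (~e -> d)):
    ~((~b & e) & ~c): β-rule — branch into ~(~b & e)  //  ~~c.
      branch 2.1 (add ~(~b & e)):
        (~a -> ~c): β-rule — branch into ~~a  //  ~c.
          branch 2.1.1 (add ~~a):
            (~e -> d): β-rule — branch into ~~e  //  d.
              branch 2.1.1.1 (add ~~e):
                ~(~b & e): β-rule — branch into ~~b  //  ~e.
                  branch 2.1.1.1.1 (add ~~b):
                    ○ open, literals {a=true, b=true, e=true}.
                  branch 2.1.1.1.2 (add ~e):
                    × closes — contains both e and ~e.
              branch 2.1.1.2 (add d):
                ~(~b & e): β-rule — branch into ~~b  //  ~e.
                  branch 2.1.1.2.1 (add ~~b):
                    ○ open, literals {a=true, b=true, d=true}.
                  branch 2.1.1.2.2 (add ~e):
                    ○ open, literals {a=true, d=true, e=false}.
          branch 2.1.2 (add ~c):
            (~e -> d): β-rule — branch into ~~e  //  d.
              branch 2.1.2.1 (add ~~e):
                ~(~b & e): β-rule — branch into ~~b  //  ~e.
                  branch 2.1.2.1.1 (add ~~b):
                    ○ open, literals {b=true, c=false, e=true}.
                  branch 2.1.2.1.2 (add ~e):
                    × closes — contains both e and ~e.
              branch 2.1.2.2 (add d):
                ~(~b & e): β-rule — branch into ~~b  //  ~e.
                  branch 2.1.2.2.1 (add ~~b):
                    ○ open, literals {b=true, c=false, d=true}.
                  branch 2.1.2.2.2 (add ~e):
                    ○ open, literals {c=false, d=true, e=false}.
      branch 2.2 (add ~~c):
        (~a -> ~c): β-rule — branch into ~~a  //  ~c.
          branch 2.2.1 (add ~~a):
            (~e -> d): β-rule — branch into ~~e  //  d.
              branch 2.2.1.1 (add ~~e):
                ○ open, literals {a=true, c=true, e=true}.
              branch 2.2.1.2 (add d):
                ○ open, literals {a=true, c=true, d=true}.
          branch 2.2.2 (add ~c):
            × closes — contains both c and ~c.
5 branches closed, 17 open.
Each open branch fixes some atoms; the unmentioned ones are free. Counting distinct full assignments: branch {a=true, b=true, c=false} (f, e, d) contributes 8 new; branch {a=true, b=true, c=false, e=false} (f, d) contributes 0 new; branch {a=true, b=true, d=false} (f, e, c) contributes 4 new; branch {a=true, b=true, d=false, e=false} (f, c) contributes 0 new; branch {b=true, c=false} (f, e, d, a) contributes 8 new; branch {b=true, c=false, e=false} (f, d, a) contributes 0 new; branch {b=true, c=false, d=false} (f, e, a) contributes 0 new; branch {b=true, c=false, d=false, e=false} (f, a) contributes 0 new; branch {a=true, b=true, c=true, d=false} (f, e) contributes 0 new; branch {a=true, b=true, e=true} (f, d, c) contributes 2 new; branch {a=true, b=true, d=true} (f, e, c) contributes 2 new; branch {a=true, d=true, e=false} (f, c, b) contributes 4 new; branch {b=true, c=false, e=true} (f, d, a) contributes 0 new; branch {b=true, c=false, d=true} (f, e, a) contributes 0 new; branch {c=false, d=true, e=false} (f, a, b) contributes 2 new; branch {a=true, c=true, e=true} (f, d, b) contributes 4 new; branch {a=true, c=true, d=true} (f, e, b) contributes 0 new. Total: 34.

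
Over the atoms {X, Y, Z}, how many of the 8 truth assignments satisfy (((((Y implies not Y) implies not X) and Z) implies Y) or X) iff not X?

Initial set: {((((((Y implies not Y) implies not X) and Z) implies Y) or X) iff not X)}.
((((((Y implies not Y) implies not X) and Z) implies Y) or X) iff not X): β-rule — branch into (((((Y implies not Y) implies not X) and Z) implies Y) or X), not X  //  not (((((Y implies not Y) implies not X) and Z) implies Y) or X), not not X.
  branch 1 (add (((((Y implies not Y) implies not X) and Z) implies Y) or X), not X):
    (((((Y implies not Y) implies not X) and Z) implies Y) or X): β-rule — branch into ((((Y implies not Y) implies not X) and Z) implies Y)  //  X.
      branch 1.1 (add ((((Y implies not Y) implies not X) and Z) implies Y)):
        ((((Y implies not Y) implies not X) and Z) implies Y): β-rule — branch into not (((Y implies not Y) implies not X) and Z)  //  Y.
          branch 1.1.1 (add not (((Y implies not Y) implies not X) and Z)):
            not (((Y implies not Y) implies not X) and Z): β-rule — branch into not ((Y implies not Y) implies not X)  //  not Z.
              branch 1.1.1.1 (add not ((Y implies not Y) implies not X)):
                not ((Y implies not Y) implies not X): α-rule — add (Y implies not Y), not not X.
                × closes — contains both X and not X.
              branch 1.1.1.2 (add not Z):
                ○ open, literals {X=false, Z=false}.
          branch 1.1.2 (add Y):
            ○ open, literals {X=false, Y=true}.
      branch 1.2 (add X):
        × closes — contains both X and not X.
  branch 2 (add not (((((Y implies not Y) implies not X) and Z) implies Y) or X), not not X):
    not (((((Y implies not Y) implies not X) and Z) implies Y) or X): α-rule — add not ((((Y implies not Y) implies not X) and Z) implies Y), not X.
    × closes — contains both X and not X.
3 branches closed, 2 open.
Each open branch fixes some atoms; the unmentioned ones are free. Counting distinct full assignments: branch {X=false, Z=false} (Y) contributes 2 new; branch {X=false, Y=true} (Z) contributes 1 new. Total: 3.

3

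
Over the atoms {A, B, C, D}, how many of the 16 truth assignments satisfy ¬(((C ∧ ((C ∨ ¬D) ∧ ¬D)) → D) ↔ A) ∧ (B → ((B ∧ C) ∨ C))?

Initial set: {(¬(((C ∧ ((C ∨ ¬D) ∧ ¬D)) → D) ↔ A) ∧ (B → ((B ∧ C) ∨ C)))}.
(¬(((C ∧ ((C ∨ ¬D) ∧ ¬D)) → D) ↔ A) ∧ (B → ((B ∧ C) ∨ C))): α-rule — add ¬(((C ∧ ((C ∨ ¬D) ∧ ¬D)) → D) ↔ A), (B → ((B ∧ C) ∨ C)).
¬(((C ∧ ((C ∨ ¬D) ∧ ¬D)) → D) ↔ A): β-rule — branch into ((C ∧ ((C ∨ ¬D) ∧ ¬D)) → D), ¬A  //  ¬((C ∧ ((C ∨ ¬D) ∧ ¬D)) → D), A.
  branch 1 (add ((C ∧ ((C ∨ ¬D) ∧ ¬D)) → D), ¬A):
    (B → ((B ∧ C) ∨ C)): β-rule — branch into ¬B  //  ((B ∧ C) ∨ C).
      branch 1.1 (add ¬B):
        ((C ∧ ((C ∨ ¬D) ∧ ¬D)) → D): β-rule — branch into ¬(C ∧ ((C ∨ ¬D) ∧ ¬D))  //  D.
          branch 1.1.1 (add ¬(C ∧ ((C ∨ ¬D) ∧ ¬D))):
            ¬(C ∧ ((C ∨ ¬D) ∧ ¬D)): β-rule — branch into ¬C  //  ¬((C ∨ ¬D) ∧ ¬D).
              branch 1.1.1.1 (add ¬C):
                ○ open, literals {A=F, B=F, C=F}.
              branch 1.1.1.2 (add ¬((C ∨ ¬D) ∧ ¬D)):
                ¬((C ∨ ¬D) ∧ ¬D): β-rule — branch into ¬(C ∨ ¬D)  //  ¬¬D.
                  branch 1.1.1.2.1 (add ¬(C ∨ ¬D)):
                    ¬(C ∨ ¬D): α-rule — add ¬C, ¬¬D.
                    ○ open, literals {A=F, B=F, C=F, D=T}.
                  branch 1.1.1.2.2 (add ¬¬D):
                    ○ open, literals {A=F, B=F, D=T}.
          branch 1.1.2 (add D):
            ○ open, literals {A=F, B=F, D=T}.
      branch 1.2 (add ((B ∧ C) ∨ C)):
        ((C ∧ ((C ∨ ¬D) ∧ ¬D)) → D): β-rule — branch into ¬(C ∧ ((C ∨ ¬D) ∧ ¬D))  //  D.
          branch 1.2.1 (add ¬(C ∧ ((C ∨ ¬D) ∧ ¬D))):
            ((B ∧ C) ∨ C): β-rule — branch into (B ∧ C)  //  C.
              branch 1.2.1.1 (add (B ∧ C)):
                (B ∧ C): α-rule — add B, C.
                ¬(C ∧ ((C ∨ ¬D) ∧ ¬D)): β-rule — branch into ¬C  //  ¬((C ∨ ¬D) ∧ ¬D).
                  branch 1.2.1.1.1 (add ¬C):
                    × closes — contains both C and ¬C.
                  branch 1.2.1.1.2 (add ¬((C ∨ ¬D) ∧ ¬D)):
                    ¬((C ∨ ¬D) ∧ ¬D): β-rule — branch into ¬(C ∨ ¬D)  //  ¬¬D.
                      branch 1.2.1.1.2.1 (add ¬(C ∨ ¬D)):
                        ¬(C ∨ ¬D): α-rule — add ¬C, ¬¬D.
                        × closes — contains both C and ¬C.
                      branch 1.2.1.1.2.2 (add ¬¬D):
                        ○ open, literals {A=F, B=T, C=T, D=T}.
              branch 1.2.1.2 (add C):
                ¬(C ∧ ((C ∨ ¬D) ∧ ¬D)): β-rule — branch into ¬C  //  ¬((C ∨ ¬D) ∧ ¬D).
                  branch 1.2.1.2.1 (add ¬C):
                    × closes — contains both C and ¬C.
                  branch 1.2.1.2.2 (add ¬((C ∨ ¬D) ∧ ¬D)):
                    ¬((C ∨ ¬D) ∧ ¬D): β-rule — branch into ¬(C ∨ ¬D)  //  ¬¬D.
                      branch 1.2.1.2.2.1 (add ¬(C ∨ ¬D)):
                        ¬(C ∨ ¬D): α-rule — add ¬C, ¬¬D.
                        × closes — contains both C and ¬C.
                      branch 1.2.1.2.2.2 (add ¬¬D):
                        ○ open, literals {A=F, C=T, D=T}.
          branch 1.2.2 (add D):
            ((B ∧ C) ∨ C): β-rule — branch into (B ∧ C)  //  C.
              branch 1.2.2.1 (add (B ∧ C)):
                (B ∧ C): α-rule — add B, C.
                ○ open, literals {A=F, B=T, C=T, D=T}.
              branch 1.2.2.2 (add C):
                ○ open, literals {A=F, C=T, D=T}.
  branch 2 (add ¬((C ∧ ((C ∨ ¬D) ∧ ¬D)) → D), A):
    ¬((C ∧ ((C ∨ ¬D) ∧ ¬D)) → D): α-rule — add (C ∧ ((C ∨ ¬D) ∧ ¬D)), ¬D.
    (C ∧ ((C ∨ ¬D) ∧ ¬D)): α-rule — add C, ((C ∨ ¬D) ∧ ¬D).
    ((C ∨ ¬D) ∧ ¬D): α-rule — add (C ∨ ¬D), ¬D.
    (B → ((B ∧ C) ∨ C)): β-rule — branch into ¬B  //  ((B ∧ C) ∨ C).
      branch 2.1 (add ¬B):
        (C ∨ ¬D): β-rule — branch into C  //  ¬D.
          branch 2.1.1 (add C):
            ○ open, literals {A=T, B=F, C=T, D=F}.
          branch 2.1.2 (add ¬D):
            ○ open, literals {A=T, B=F, C=T, D=F}.
      branch 2.2 (add ((B ∧ C) ∨ C)):
        (C ∨ ¬D): β-rule — branch into C  //  ¬D.
          branch 2.2.1 (add C):
            ((B ∧ C) ∨ C): β-rule — branch into (B ∧ C)  //  C.
              branch 2.2.1.1 (add (B ∧ C)):
                (B ∧ C): α-rule — add B, C.
                ○ open, literals {A=T, B=T, C=T, D=F}.
              branch 2.2.1.2 (add C):
                ○ open, literals {A=T, C=T, D=F}.
          branch 2.2.2 (add ¬D):
            ((B ∧ C) ∨ C): β-rule — branch into (B ∧ C)  //  C.
              branch 2.2.2.1 (add (B ∧ C)):
                (B ∧ C): α-rule — add B, C.
                ○ open, literals {A=T, B=T, C=T, D=F}.
              branch 2.2.2.2 (add C):
                ○ open, literals {A=T, C=T, D=F}.
4 branches closed, 14 open.
Each open branch fixes some atoms; the unmentioned ones are free. Counting distinct full assignments: branch {A=F, B=F, C=F} (D) contributes 2 new; branch {A=F, B=F, C=F, D=T} (none free) contributes 0 new; branch {A=F, B=F, D=T} (C) contributes 1 new; branch {A=F, B=F, D=T} (C) contributes 0 new; branch {A=F, B=T, C=T, D=T} (none free) contributes 1 new; branch {A=F, C=T, D=T} (B) contributes 0 new; branch {A=F, B=T, C=T, D=T} (none free) contributes 0 new; branch {A=F, C=T, D=T} (B) contributes 0 new; branch {A=T, B=F, C=T, D=F} (none free) contributes 1 new; branch {A=T, B=F, C=T, D=F} (none free) contributes 0 new; branch {A=T, B=T, C=T, D=F} (none free) contributes 1 new; branch {A=T, C=T, D=F} (B) contributes 0 new; branch {A=T, B=T, C=T, D=F} (none free) contributes 0 new; branch {A=T, C=T, D=F} (B) contributes 0 new. Total: 6.

6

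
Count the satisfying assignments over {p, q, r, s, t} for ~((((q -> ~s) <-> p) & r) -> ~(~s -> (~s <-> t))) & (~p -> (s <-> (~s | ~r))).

Initial set: {(~((((q -> ~s) <-> p) & r) -> ~(~s -> (~s <-> t))) & (~p -> (s <-> (~s | ~r))))}.
(~((((q -> ~s) <-> p) & r) -> ~(~s -> (~s <-> t))) & (~p -> (s <-> (~s | ~r)))): α-rule — add ~((((q -> ~s) <-> p) & r) -> ~(~s -> (~s <-> t))), (~p -> (s <-> (~s | ~r))).
~((((q -> ~s) <-> p) & r) -> ~(~s -> (~s <-> t))): α-rule — add (((q -> ~s) <-> p) & r), ~~(~s -> (~s <-> t)).
(((q -> ~s) <-> p) & r): α-rule — add ((q -> ~s) <-> p), r.
(~p -> (s <-> (~s | ~r))): β-rule — branch into ~~p  //  (s <-> (~s | ~r)).
  branch 1 (add ~~p):
    ~~(~s -> (~s <-> t)): β-rule — branch into ~~s  //  (~s <-> t).
      branch 1.1 (add ~~s):
        ((q -> ~s) <-> p): β-rule — branch into (q -> ~s), p  //  ~(q -> ~s), ~p.
          branch 1.1.1 (add (q -> ~s), p):
            (q -> ~s): β-rule — branch into ~q  //  ~s.
              branch 1.1.1.1 (add ~q):
                ○ open, literals {p=1, q=0, r=1, s=1}.
              branch 1.1.1.2 (add ~s):
                × closes — contains both s and ~s.
          branch 1.1.2 (add ~(q -> ~s), ~p):
            × closes — contains both p and ~p.
      branch 1.2 (add (~s <-> t)):
        ((q -> ~s) <-> p): β-rule — branch into (q -> ~s), p  //  ~(q -> ~s), ~p.
          branch 1.2.1 (add (q -> ~s), p):
            (~s <-> t): β-rule — branch into ~s, t  //  ~~s, ~t.
              branch 1.2.1.1 (add ~s, t):
                (q -> ~s): β-rule — branch into ~q  //  ~s.
                  branch 1.2.1.1.1 (add ~q):
                    ○ open, literals {p=1, q=0, r=1, s=0, t=1}.
                  branch 1.2.1.1.2 (add ~s):
                    ○ open, literals {p=1, r=1, s=0, t=1}.
              branch 1.2.1.2 (add ~~s, ~t):
                (q -> ~s): β-rule — branch into ~q  //  ~s.
                  branch 1.2.1.2.1 (add ~q):
                    ○ open, literals {p=1, q=0, r=1, s=1, t=0}.
                  branch 1.2.1.2.2 (add ~s):
                    × closes — contains both s and ~s.
          branch 1.2.2 (add ~(q -> ~s), ~p):
            × closes — contains both p and ~p.
  branch 2 (add (s <-> (~s | ~r))):
    ~~(~s -> (~s <-> t)): β-rule — branch into ~~s  //  (~s <-> t).
      branch 2.1 (add ~~s):
        ((q -> ~s) <-> p): β-rule — branch into (q -> ~s), p  //  ~(q -> ~s), ~p.
          branch 2.1.1 (add (q -> ~s), p):
            (s <-> (~s | ~r)): β-rule — branch into s, (~s | ~r)  //  ~s, ~(~s | ~r).
              branch 2.1.1.1 (add s, (~s | ~r)):
                (q -> ~s): β-rule — branch into ~q  //  ~s.
                  branch 2.1.1.1.1 (add ~q):
                    (~s | ~r): β-rule — branch into ~s  //  ~r.
                      branch 2.1.1.1.1.1 (add ~s):
                        × closes — contains both s and ~s.
                      branch 2.1.1.1.1.2 (add ~r):
                        × closes — contains both r and ~r.
                  branch 2.1.1.1.2 (add ~s):
                    × closes — contains both s and ~s.
              branch 2.1.1.2 (add ~s, ~(~s | ~r)):
                × closes — contains both s and ~s.
          branch 2.1.2 (add ~(q -> ~s), ~p):
            ~(q -> ~s): α-rule — add q, ~~s.
            (s <-> (~s | ~r)): β-rule — branch into s, (~s | ~r)  //  ~s, ~(~s | ~r).
              branch 2.1.2.1 (add s, (~s | ~r)):
                (~s | ~r): β-rule — branch into ~s  //  ~r.
                  branch 2.1.2.1.1 (add ~s):
                    × closes — contains both s and ~s.
                  branch 2.1.2.1.2 (add ~r):
                    × closes — contains both r and ~r.
              branch 2.1.2.2 (add ~s, ~(~s | ~r)):
                × closes — contains both s and ~s.
      branch 2.2 (add (~s <-> t)):
        ((q -> ~s) <-> p): β-rule — branch into (q -> ~s), p  //  ~(q -> ~s), ~p.
          branch 2.2.1 (add (q -> ~s), p):
            (s <-> (~s | ~r)): β-rule — branch into s, (~s | ~r)  //  ~s, ~(~s | ~r).
              branch 2.2.1.1 (add s, (~s | ~r)):
                (~s <-> t): β-rule — branch into ~s, t  //  ~~s, ~t.
                  branch 2.2.1.1.1 (add ~s, t):
                    × closes — contains both s and ~s.
                  branch 2.2.1.1.2 (add ~~s, ~t):
                    (q -> ~s): β-rule — branch into ~q  //  ~s.
                      branch 2.2.1.1.2.1 (add ~q):
                        (~s | ~r): β-rule — branch into ~s  //  ~r.
                          branch 2.2.1.1.2.1.1 (add ~s):
                            × closes — contains both s and ~s.
                          branch 2.2.1.1.2.1.2 (add ~r):
                            × closes — contains both r and ~r.
                      branch 2.2.1.1.2.2 (add ~s):
                        × closes — contains both s and ~s.
              branch 2.2.1.2 (add ~s, ~(~s | ~r)):
                ~(~s | ~r): α-rule — add ~~s, ~~r.
                × closes — contains both s and ~s.
          branch 2.2.2 (add ~(q -> ~s), ~p):
            ~(q -> ~s): α-rule — add q, ~~s.
            (s <-> (~s | ~r)): β-rule — branch into s, (~s | ~r)  //  ~s, ~(~s | ~r).
              branch 2.2.2.1 (add s, (~s | ~r)):
                (~s <-> t): β-rule — branch into ~s, t  //  ~~s, ~t.
                  branch 2.2.2.1.1 (add ~s, t):
                    × closes — contains both s and ~s.
                  branch 2.2.2.1.2 (add ~~s, ~t):
                    (~s | ~r): β-rule — branch into ~s  //  ~r.
                      branch 2.2.2.1.2.1 (add ~s):
                        × closes — contains both s and ~s.
                      branch 2.2.2.1.2.2 (add ~r):
                        × closes — contains both r and ~r.
              branch 2.2.2.2 (add ~s, ~(~s | ~r)):
                × closes — contains both s and ~s.
20 branches closed, 4 open.
Each open branch fixes some atoms; the unmentioned ones are free. Counting distinct full assignments: branch {p=1, q=0, r=1, s=1} (t) contributes 2 new; branch {p=1, q=0, r=1, s=0, t=1} (none free) contributes 1 new; branch {p=1, r=1, s=0, t=1} (q) contributes 1 new; branch {p=1, q=0, r=1, s=1, t=0} (none free) contributes 0 new. Total: 4.

4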